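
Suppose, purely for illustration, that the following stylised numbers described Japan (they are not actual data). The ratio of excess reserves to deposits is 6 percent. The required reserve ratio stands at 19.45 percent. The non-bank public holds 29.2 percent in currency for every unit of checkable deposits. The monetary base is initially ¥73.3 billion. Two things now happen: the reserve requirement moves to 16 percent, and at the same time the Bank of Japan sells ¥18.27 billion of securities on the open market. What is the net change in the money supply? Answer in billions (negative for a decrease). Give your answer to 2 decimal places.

Before: m₁ = (1 + 0.292) / (0.1945 + 0.06 + 0.292) ≈ 2.36414, MB₁ = 73.3, so M₁ = 2.36414 × 73.3 ≈ 173.2915 billion.
After: m₂ = (1 + 0.292) / (0.16 + 0.06 + 0.292) ≈ 2.52344, MB₂ = 73.3 − 18.27 = 55.03, so M₂ = 2.52344 × 55.03 ≈ 138.8649 billion.
ΔM = M₂ − M₁ = 138.8649 − 173.2915 = -34.4266 billion.

-34.43 billion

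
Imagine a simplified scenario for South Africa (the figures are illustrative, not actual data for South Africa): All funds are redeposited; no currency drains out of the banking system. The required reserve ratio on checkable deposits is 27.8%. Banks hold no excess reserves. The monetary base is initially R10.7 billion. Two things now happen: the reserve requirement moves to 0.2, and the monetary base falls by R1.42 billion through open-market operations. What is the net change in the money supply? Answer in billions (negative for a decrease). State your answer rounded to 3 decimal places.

Before: m₁ = 1 / (0.278) ≈ 3.597122, MB₁ = 10.7, so M₁ = 3.597122 × 10.7 ≈ 38.4892 billion.
After: m₂ = 1 / (0.2) = 5, MB₂ = 10.7 − 1.42 = 9.28, so M₂ = 5 × 9.28 = 46.4 billion.
ΔM = M₂ − M₁ = 46.4 − 38.4892 = 7.9108 billion.

R7.911 billion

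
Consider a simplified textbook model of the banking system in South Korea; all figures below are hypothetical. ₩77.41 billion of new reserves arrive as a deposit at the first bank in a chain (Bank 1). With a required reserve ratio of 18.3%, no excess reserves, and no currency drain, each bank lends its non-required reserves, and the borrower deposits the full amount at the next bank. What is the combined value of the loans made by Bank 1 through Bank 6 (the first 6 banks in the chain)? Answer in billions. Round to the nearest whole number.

Bank i lends (1 − rr)^i of the original deposit: Bank 1 lends 77.41·0.8170 ≈ 63.2440, Bank 2 lends 77.41·0.8170² ≈ 51.6703, and so on.
Summing a geometric series: total = 77.41·[0.8170·(1 − 0.8170^6) / (1 − 0.8170)] ≈ 242.8174 billion.

₩243 billion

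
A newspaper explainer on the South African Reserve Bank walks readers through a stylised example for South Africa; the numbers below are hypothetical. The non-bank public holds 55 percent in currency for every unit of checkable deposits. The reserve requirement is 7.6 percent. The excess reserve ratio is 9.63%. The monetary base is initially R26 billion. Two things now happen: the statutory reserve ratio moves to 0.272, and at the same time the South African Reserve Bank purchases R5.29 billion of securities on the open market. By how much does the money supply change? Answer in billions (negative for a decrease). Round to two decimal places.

-2.98 billion

Before: m₁ = (1 + 0.55) / (0.076 + 0.0963 + 0.55) ≈ 2.14592, MB₁ = 26, so M₁ = 2.14592 × 26 ≈ 55.7939 billion.
After: m₂ = (1 + 0.55) / (0.272 + 0.0963 + 0.55) ≈ 1.68790, MB₂ = 26 + 5.29 = 31.29, so M₂ = 1.68790 × 31.29 ≈ 52.8144 billion.
ΔM = M₂ − M₁ = 52.8144 − 55.7939 = -2.9795 billion.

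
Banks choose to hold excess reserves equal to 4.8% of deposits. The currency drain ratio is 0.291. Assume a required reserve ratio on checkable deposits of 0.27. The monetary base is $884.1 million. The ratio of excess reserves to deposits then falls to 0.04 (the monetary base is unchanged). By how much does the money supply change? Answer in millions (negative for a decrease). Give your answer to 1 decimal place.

Initially m₁ = (1 + 0.291) / (0.27 + 0.048 + 0.291) ≈ 2.11987, so M₁ = 2.11987 × 884.1 ≈ 1874.1771 million.
After the change m₂ = (1 + 0.291) / (0.27 + 0.04 + 0.291) ≈ 2.14809, so M₂ = 2.14809 × 884.1 ≈ 1899.1264 million.
ΔM = M₂ − M₁ = 1899.1264 − 1874.1771 = 24.9493 million.

$24.9 million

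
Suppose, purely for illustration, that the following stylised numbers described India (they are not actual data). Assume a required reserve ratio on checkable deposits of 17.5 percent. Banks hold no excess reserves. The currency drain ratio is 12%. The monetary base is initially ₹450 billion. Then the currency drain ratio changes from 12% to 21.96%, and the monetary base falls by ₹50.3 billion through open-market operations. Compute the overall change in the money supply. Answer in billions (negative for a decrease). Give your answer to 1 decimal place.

-473.1 billion

Before: m₁ = (1 + 0.12) / (0.175 + 0.12) ≈ 3.79661, MB₁ = 450, so M₁ = 3.79661 × 450 = 1708.4745 billion.
After: m₂ = (1 + 0.2196) / (0.175 + 0.2196) ≈ 3.09072, MB₂ = 450 − 50.3 = 399.7, so M₂ = 3.09072 × 399.7 ≈ 1235.3608 billion.
ΔM = M₂ − M₁ = 1235.3608 − 1708.4745 = -473.1137 billion.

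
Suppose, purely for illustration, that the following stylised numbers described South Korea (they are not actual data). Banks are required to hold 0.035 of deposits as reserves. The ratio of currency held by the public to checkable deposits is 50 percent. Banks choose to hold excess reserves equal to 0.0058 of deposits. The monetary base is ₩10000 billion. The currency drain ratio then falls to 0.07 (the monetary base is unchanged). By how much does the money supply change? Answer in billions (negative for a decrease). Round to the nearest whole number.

Initially m₁ = (1 + 0.5) / (0.035 + 0.0058 + 0.5) ≈ 2.77367, so M₁ = 2.77367 × 10000 = 27736.7 billion.
After the change m₂ = (1 + 0.07) / (0.035 + 0.0058 + 0.07) ≈ 9.65704, so M₂ = 9.65704 × 10000 = 96570.4 billion.
ΔM = M₂ − M₁ = 96570.4 − 27736.7 = 68833.7 billion.

₩68834 billion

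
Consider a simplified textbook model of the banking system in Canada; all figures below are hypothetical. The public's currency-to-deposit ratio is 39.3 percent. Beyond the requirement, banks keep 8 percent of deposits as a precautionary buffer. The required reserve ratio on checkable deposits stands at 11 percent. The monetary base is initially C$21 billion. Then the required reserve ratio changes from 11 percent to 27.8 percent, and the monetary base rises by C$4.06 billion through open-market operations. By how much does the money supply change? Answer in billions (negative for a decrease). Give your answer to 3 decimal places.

Before: m₁ = (1 + 0.393) / (0.11 + 0.08 + 0.393) ≈ 2.389365, MB₁ = 21, so M₁ = 2.389365 × 21 ≈ 50.1767 billion.
After: m₂ = (1 + 0.393) / (0.278 + 0.08 + 0.393) ≈ 1.854860, MB₂ = 21 + 4.06 = 25.06, so M₂ = 1.854860 × 25.06 ≈ 46.4828 billion.
ΔM = M₂ − M₁ = 46.4828 − 50.1767 = -3.6939 billion.

-3.694 billion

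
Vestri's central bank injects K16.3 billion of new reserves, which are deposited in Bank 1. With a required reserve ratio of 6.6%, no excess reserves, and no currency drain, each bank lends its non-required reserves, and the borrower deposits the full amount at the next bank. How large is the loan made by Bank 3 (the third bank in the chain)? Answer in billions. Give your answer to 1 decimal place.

K13.3 billion

Each bank lends a fraction (1 − rr) = 0.9340 of the deposit it receives, so Bank 3 receives 16.3·0.9340^2 and lends 16.3·0.9340^3 ≈ 13.2809 billion.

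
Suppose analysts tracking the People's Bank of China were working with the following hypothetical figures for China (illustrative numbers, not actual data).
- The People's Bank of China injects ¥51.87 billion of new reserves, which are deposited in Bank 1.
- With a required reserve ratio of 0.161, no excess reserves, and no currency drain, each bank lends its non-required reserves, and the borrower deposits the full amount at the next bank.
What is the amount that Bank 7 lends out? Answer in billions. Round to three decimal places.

Each bank lends a fraction (1 − rr) = 0.8390 of the deposit it receives, so Bank 7 receives 51.87·0.8390^6 and lends 51.87·0.8390^7 ≈ 15.1792 billion.

¥15.179 billion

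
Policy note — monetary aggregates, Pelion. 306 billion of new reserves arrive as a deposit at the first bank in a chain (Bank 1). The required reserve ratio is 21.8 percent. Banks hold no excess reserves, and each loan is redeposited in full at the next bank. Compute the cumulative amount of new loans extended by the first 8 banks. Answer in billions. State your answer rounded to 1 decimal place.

944.2 billion

Bank i lends (1 − rr)^i of the original deposit: Bank 1 lends 306·0.7820 = 239.2920, Bank 2 lends 306·0.7820² ≈ 187.1263, and so on.
Summing a geometric series: total = 306·[0.7820·(1 − 0.7820^8) / (1 − 0.7820)] ≈ 944.1636 billion.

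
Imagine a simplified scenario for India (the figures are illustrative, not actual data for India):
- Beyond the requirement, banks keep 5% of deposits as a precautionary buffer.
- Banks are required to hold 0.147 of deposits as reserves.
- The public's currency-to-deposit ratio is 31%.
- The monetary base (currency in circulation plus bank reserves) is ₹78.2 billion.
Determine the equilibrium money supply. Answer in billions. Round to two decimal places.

The money multiplier is m = (1 + c) / (rr + e + c) = (1 + 0.31) / (0.147 + 0.05 + 0.31) ≈ 2.58383.
So M = m × MB = 2.58383 × 78.2 ≈ 202.0555 billion.

₹202.06 billion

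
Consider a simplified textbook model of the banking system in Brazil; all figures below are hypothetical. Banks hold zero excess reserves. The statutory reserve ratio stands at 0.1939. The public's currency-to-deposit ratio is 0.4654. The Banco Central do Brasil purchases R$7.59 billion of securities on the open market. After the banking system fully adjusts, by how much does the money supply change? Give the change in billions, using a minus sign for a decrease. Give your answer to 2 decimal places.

The money multiplier is m = (1 + c) / (rr + c) = (1 + 0.4654) / (0.1939 + 0.4654) ≈ 2.2227.
The purchase adds 7.59 billion of base, so ΔM = m × ΔMB = 2.2227 × (+7.59) ≈ 16.8703 billion.

R$16.87 billion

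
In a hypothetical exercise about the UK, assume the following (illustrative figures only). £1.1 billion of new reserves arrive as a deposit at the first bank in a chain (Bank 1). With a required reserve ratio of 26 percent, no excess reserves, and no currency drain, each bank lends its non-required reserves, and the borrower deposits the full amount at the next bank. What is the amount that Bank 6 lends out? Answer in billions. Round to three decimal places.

£0.181 billion

Each bank lends a fraction (1 − rr) = 0.7400 of the deposit it receives, so Bank 6 receives 1.1·0.7400^5 and lends 1.1·0.7400^6 ≈ 0.1806 billion.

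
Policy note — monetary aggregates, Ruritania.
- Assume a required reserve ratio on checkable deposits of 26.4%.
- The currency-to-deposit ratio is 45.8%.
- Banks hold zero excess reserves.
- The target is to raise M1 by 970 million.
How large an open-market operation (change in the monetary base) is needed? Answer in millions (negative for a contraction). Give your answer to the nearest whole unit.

480 million

The money multiplier is m = (1 + c) / (rr + c) = (1 + 0.458) / (0.264 + 0.458) ≈ 2.0194.
ΔMB = ΔM / m = (+970) / 2.0194 ≈ 480.3407 million.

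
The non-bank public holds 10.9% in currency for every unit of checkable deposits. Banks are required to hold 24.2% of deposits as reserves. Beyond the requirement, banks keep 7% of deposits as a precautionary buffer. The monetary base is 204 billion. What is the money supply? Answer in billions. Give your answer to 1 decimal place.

The money multiplier is m = (1 + c) / (rr + e + c) = (1 + 0.109) / (0.242 + 0.07 + 0.109) ≈ 2.63420.
So M = m × MB = 2.63420 × 204 = 537.3768 billion.

537.4 billion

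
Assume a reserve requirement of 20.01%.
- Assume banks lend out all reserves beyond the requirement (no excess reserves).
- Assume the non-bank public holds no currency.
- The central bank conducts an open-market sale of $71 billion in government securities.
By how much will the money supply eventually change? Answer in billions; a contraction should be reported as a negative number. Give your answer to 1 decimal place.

The simple money multiplier is m = 1/rr = 1/0.2001 ≈ 4.9975.
An open-market sale reduces the monetary base by 71 billion, so ΔM = m × ΔMB = 4.9975 × (−71) = -354.8225 billion.

-354.8 billion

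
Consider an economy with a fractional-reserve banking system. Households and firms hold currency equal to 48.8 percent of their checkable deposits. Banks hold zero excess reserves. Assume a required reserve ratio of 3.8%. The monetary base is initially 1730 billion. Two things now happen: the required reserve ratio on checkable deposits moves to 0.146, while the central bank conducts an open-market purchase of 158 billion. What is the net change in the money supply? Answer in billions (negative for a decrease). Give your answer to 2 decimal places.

-462.85 billion

Before: m₁ = (1 + 0.488) / (0.038 + 0.488) ≈ 2.8288973, MB₁ = 1730, so M₁ = 2.8288973 × 1730 ≈ 4893.9923 billion.
After: m₂ = (1 + 0.488) / (0.146 + 0.488) ≈ 2.3470032, MB₂ = 1730 + 158 = 1888, so M₂ = 2.3470032 × 1888 ≈ 4431.142 billion.
ΔM = M₂ − M₁ = 4431.142 − 4893.9923 = -462.8503 billion.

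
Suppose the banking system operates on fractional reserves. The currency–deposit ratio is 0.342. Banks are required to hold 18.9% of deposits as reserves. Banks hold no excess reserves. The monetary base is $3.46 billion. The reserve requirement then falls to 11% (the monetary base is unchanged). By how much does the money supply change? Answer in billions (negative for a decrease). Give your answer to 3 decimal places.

Initially m₁ = (1 + 0.342) / (0.189 + 0.342) ≈ 2.52731, so M₁ = 2.52731 × 3.46 ≈ 8.7445 billion.
After the change m₂ = (1 + 0.342) / (0.11 + 0.342) ≈ 2.96903, so M₂ = 2.96903 × 3.46 ≈ 10.2728 billion.
ΔM = M₂ − M₁ = 10.2728 − 8.7445 = 1.5283 billion.

$1.528 billion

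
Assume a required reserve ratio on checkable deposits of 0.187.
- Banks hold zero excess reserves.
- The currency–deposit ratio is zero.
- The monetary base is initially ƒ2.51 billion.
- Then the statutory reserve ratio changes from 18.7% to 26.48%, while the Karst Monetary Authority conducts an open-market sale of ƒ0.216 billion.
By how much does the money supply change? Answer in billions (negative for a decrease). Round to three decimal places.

Before: m₁ = 1 / (0.187) ≈ 5.34759, MB₁ = 2.51, so M₁ = 5.34759 × 2.51 ≈ 13.4225 billion.
After: m₂ = 1 / (0.2648) ≈ 3.77644, MB₂ = 2.51 − 0.216 = 2.294, so M₂ = 3.77644 × 2.294 ≈ 8.6632 billion.
ΔM = M₂ − M₁ = 8.6632 − 13.4225 = -4.7593 billion.

-4.759 billion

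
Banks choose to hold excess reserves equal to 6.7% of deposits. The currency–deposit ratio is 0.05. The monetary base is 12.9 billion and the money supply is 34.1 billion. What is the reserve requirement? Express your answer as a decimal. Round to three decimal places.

Using m = M/MB = 34.1/12.9 ≈ 2.643411. Since m = (1 + c)/(c + rr + e), the denominator satisfies c + rr + e = (1 + c)/m = (1 + 0.05) / 2.643411 ≈ 0.397214.
With c = 0.05 and e = 0.067, the reserve requirement is 0.397214 − 0.05 − 0.067 = 0.280214.

0.280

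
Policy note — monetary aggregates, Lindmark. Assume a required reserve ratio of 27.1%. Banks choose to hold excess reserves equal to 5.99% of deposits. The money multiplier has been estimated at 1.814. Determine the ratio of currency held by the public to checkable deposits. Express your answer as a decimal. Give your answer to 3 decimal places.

0.491

Using m = 1.814. From m = (1 + c)/(c + rr + e), rearranging gives 1 + c = m·(c + rr + e), so c·(1 − m) = m·(rr + e) − 1.
Hence c = [m·(rr + e) − 1]/(1 − m) = [1.814 × (0.271 + 0.0599) − 1] / (1 − 1.814) ≈ 0.491090.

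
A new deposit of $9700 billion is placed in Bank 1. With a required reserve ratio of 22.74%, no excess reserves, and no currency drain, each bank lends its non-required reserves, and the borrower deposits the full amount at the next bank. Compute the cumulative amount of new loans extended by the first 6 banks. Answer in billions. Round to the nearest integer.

Bank i lends (1 − rr)^i of the original deposit: Bank 1 lends 9700·0.7726 = 7494.2200, Bank 2 lends 9700·0.7726² ≈ 5790.0344, and so on.
Summing a geometric series: total = 9700·[0.7726·(1 − 0.7726^6) / (1 − 0.7726)] ≈ 25946.9812 billion.

$25947 billion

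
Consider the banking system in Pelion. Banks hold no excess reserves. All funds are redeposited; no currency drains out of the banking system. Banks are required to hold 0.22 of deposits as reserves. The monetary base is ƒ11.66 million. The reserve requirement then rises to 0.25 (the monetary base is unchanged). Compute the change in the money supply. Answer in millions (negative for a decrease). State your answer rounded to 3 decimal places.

-6.360 million

Initially m₁ = 1 / (0.22) ≈ 4.545455, so M₁ = 4.545455 × 11.66 ≈ 53 million.
After the change m₂ = 1 / (0.25) = 4, so M₂ = 4 × 11.66 = 46.64 million.
ΔM = M₂ − M₁ = 46.64 − 53 = -6.36 million.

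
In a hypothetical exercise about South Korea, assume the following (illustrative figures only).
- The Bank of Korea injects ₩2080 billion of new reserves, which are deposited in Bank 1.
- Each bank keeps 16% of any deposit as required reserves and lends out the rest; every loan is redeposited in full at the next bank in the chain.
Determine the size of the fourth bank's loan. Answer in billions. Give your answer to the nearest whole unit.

₩1036 billion

Each bank lends a fraction (1 − rr) = 0.8400 of the deposit it receives, so Bank 4 receives 2080·0.8400^3 and lends 2080·0.8400^4 ≈ 1035.5724 billion.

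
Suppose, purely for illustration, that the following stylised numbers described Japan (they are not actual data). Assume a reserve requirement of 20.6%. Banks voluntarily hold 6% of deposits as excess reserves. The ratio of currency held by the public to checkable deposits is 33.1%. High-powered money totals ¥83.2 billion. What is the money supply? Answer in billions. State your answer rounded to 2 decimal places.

The money multiplier is m = (1 + c) / (rr + e + c) = (1 + 0.331) / (0.206 + 0.06 + 0.331) ≈ 2.22948.
So M = m × MB = 2.22948 × 83.2 ≈ 185.4927 billion.

¥185.49 billion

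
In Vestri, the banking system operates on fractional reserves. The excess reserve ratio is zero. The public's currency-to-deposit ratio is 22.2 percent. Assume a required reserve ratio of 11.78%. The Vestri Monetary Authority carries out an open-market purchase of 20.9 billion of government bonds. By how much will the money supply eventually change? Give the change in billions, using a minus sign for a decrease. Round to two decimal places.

75.16 billion

The money multiplier is m = (1 + c) / (rr + c) = (1 + 0.222) / (0.1178 + 0.222) ≈ 3.59623.
The purchase adds 20.9 billion of base, so ΔM = m × ΔMB = 3.59623 × (+20.9) ≈ 75.1612 billion.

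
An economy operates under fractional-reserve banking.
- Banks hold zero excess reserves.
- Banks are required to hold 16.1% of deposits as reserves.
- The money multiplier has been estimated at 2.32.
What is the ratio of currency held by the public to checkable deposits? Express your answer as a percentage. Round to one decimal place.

Using m = 2.32. From m = (1 + c)/(c + rr + e), rearranging gives 1 + c = m·(c + rr + e), so c·(1 − m) = m·(rr + e) − 1.
Hence c = [m·(rr + e) − 1]/(1 − m) = [2.32 × (0.161 + 0) − 1] / (1 − 2.32) ≈ 0.474606.

47.5%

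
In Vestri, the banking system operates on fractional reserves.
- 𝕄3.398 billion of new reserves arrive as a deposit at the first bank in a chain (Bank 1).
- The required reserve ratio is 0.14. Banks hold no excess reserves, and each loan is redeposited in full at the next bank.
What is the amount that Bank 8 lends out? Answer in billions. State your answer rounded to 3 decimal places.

Each bank lends a fraction (1 − rr) = 0.8600 of the deposit it receives, so Bank 8 receives 3.398·0.8600^7 and lends 3.398·0.8600^8 ≈ 1.0167 billion.

𝕄1.017 billion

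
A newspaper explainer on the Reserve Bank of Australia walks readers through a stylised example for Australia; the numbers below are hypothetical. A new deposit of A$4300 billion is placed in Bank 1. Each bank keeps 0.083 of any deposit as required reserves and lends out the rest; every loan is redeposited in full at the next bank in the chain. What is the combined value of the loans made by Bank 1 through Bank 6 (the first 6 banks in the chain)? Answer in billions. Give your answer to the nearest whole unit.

Bank i lends (1 − rr)^i of the original deposit: Bank 1 lends 4300·0.9170 = 3943.1000, Bank 2 lends 4300·0.9170² = 3615.8227, and so on.
Summing a geometric series: total = 4300·[0.9170·(1 − 0.9170^6) / (1 − 0.9170)] ≈ 19260.0089 billion.

A$19260 billion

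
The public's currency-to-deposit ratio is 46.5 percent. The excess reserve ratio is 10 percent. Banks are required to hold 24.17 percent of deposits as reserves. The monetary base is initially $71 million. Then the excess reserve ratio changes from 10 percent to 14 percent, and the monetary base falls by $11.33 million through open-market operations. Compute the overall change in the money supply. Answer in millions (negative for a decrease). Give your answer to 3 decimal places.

Before: m₁ = (1 + 0.465) / (0.2417 + 0.1 + 0.465) ≈ 1.816041, MB₁ = 71, so M₁ = 1.816041 × 71 ≈ 128.9389 million.
After: m₂ = (1 + 0.465) / (0.2417 + 0.14 + 0.465) ≈ 1.730247, MB₂ = 71 − 11.33 = 59.67, so M₂ = 1.730247 × 59.67 ≈ 103.2438 million.
ΔM = M₂ − M₁ = 103.2438 − 128.9389 = -25.6951 million.

-25.695 million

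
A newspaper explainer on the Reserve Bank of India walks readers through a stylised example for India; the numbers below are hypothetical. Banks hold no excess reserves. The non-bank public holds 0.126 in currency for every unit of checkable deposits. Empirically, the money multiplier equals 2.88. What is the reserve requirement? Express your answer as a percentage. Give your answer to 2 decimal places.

Using m = 2.88. Since m = (1 + c)/(c + rr + e), the denominator satisfies c + rr + e = (1 + c)/m = (1 + 0.126) / 2.88 ≈ 0.390972.
With c = 0.126 and e = 0, the reserve requirement is 0.390972 − 0.126 − 0 = 0.264972.

26.50%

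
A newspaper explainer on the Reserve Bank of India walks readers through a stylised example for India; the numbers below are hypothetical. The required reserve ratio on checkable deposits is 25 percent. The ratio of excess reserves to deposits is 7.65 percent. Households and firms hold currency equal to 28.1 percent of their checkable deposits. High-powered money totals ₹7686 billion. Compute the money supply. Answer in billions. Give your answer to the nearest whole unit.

The money multiplier is m = (1 + c) / (rr + e + c) = (1 + 0.281) / (0.25 + 0.0765 + 0.281) ≈ 2.10864.
So M = m × MB = 2.10864 × 7686 ≈ 16207.007 billion.

₹16207 billion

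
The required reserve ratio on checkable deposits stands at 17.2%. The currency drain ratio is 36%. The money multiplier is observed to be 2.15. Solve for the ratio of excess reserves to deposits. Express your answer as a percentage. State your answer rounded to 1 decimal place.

Using m = 2.15. Since m = (1 + c)/(c + rr + e), the denominator satisfies c + rr + e = (1 + c)/m = (1 + 0.36) / 2.15 ≈ 0.632558.
With c = 0.36 and rr = 0.172, the ratio of excess reserves to deposits is 0.632558 − 0.36 − 0.172 = 0.100558.

10.1%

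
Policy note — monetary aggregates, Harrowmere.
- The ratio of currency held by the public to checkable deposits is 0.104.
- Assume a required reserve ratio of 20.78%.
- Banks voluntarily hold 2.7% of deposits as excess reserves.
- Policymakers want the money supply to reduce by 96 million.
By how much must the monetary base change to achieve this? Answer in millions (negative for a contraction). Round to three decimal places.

The money multiplier is m = (1 + c) / (rr + e + c) = (1 + 0.104) / (0.2078 + 0.027 + 0.104) ≈ 3.258560.
ΔMB = ΔM / m = (−96) / 3.258560 ≈ -29.4609 million.

-29.461 million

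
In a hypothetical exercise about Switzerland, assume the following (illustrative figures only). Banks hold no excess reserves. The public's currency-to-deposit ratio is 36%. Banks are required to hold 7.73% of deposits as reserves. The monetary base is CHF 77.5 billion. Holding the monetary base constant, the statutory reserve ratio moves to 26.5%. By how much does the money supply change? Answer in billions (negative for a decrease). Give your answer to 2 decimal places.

Initially m₁ = (1 + 0.36) / (0.0773 + 0.36) ≈ 3.10999, so M₁ = 3.10999 × 77.5 ≈ 241.0242 billion.
After the change m₂ = (1 + 0.36) / (0.265 + 0.36) = 2.17600, so M₂ = 2.17600 × 77.5 = 168.64 billion.
ΔM = M₂ − M₁ = 168.64 − 241.0242 = -72.3842 billion.

-72.38 billion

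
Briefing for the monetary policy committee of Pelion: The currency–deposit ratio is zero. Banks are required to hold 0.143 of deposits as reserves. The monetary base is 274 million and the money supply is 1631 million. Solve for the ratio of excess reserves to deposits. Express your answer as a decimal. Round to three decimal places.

0.025

Using m = M/MB = 1631/274 ≈ 5.952555. Since m = (1 + c)/(c + rr + e), the denominator satisfies c + rr + e = (1 + c)/m = (1 + 0) / 5.952555 ≈ 0.167995.
With c = 0 and rr = 0.143, the ratio of excess reserves to deposits is 0.167995 − 0 − 0.143 = 0.024995.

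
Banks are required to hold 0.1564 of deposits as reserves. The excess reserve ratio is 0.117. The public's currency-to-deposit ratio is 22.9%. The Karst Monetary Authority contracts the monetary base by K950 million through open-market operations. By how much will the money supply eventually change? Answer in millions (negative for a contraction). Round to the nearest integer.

-2324 million

The money multiplier is m = (1 + c) / (rr + e + c) = (1 + 0.229) / (0.1564 + 0.117 + 0.229) ≈ 2.4463.
The sale removes 950 million of base, so ΔM = m × ΔMB = 2.4463 × (−950) = -2323.985 million.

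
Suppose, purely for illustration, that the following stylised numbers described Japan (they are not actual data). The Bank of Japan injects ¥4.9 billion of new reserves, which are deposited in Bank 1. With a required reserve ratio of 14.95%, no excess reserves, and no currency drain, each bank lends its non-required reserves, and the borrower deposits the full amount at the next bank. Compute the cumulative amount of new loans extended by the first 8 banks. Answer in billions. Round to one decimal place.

¥20.2 billion

Bank i lends (1 − rr)^i of the original deposit: Bank 1 lends 4.9·0.8505 ≈ 4.1675, Bank 2 lends 4.9·0.8505² ≈ 3.5444, and so on.
Summing a geometric series: total = 4.9·[0.8505·(1 − 0.8505^8) / (1 − 0.8505)] ≈ 20.2442 billion.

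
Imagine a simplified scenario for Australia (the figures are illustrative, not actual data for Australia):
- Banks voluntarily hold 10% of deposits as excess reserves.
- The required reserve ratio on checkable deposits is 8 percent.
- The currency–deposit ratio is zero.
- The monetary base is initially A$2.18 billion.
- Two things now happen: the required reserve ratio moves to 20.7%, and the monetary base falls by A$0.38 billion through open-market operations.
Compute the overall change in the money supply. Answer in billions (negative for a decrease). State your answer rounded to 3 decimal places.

Before: m₁ = 1 / (0.08 + 0.1) ≈ 5.55556, MB₁ = 2.18, so M₁ = 5.55556 × 2.18 ≈ 12.1111 billion.
After: m₂ = 1 / (0.207 + 0.1) ≈ 3.25733, MB₂ = 2.18 − 0.38 = 1.8, so M₂ = 3.25733 × 1.8 ≈ 5.8632 billion.
ΔM = M₂ − M₁ = 5.8632 − 12.1111 = -6.2479 billion.

-6.248 billion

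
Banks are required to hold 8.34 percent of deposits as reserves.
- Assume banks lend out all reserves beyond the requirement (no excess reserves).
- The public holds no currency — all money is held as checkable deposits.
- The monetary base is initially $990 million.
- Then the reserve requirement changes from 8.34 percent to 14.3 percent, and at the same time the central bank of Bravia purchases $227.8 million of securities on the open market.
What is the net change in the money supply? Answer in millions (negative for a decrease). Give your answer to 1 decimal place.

-3354.4 million

Before: m₁ = 1 / (0.0834) ≈ 11.990408, MB₁ = 990, so M₁ = 11.990408 × 990 ≈ 11870.5039 million.
After: m₂ = 1 / (0.143) ≈ 6.993007, MB₂ = 990 + 227.8 = 1217.8, so M₂ = 6.993007 × 1217.8 ≈ 8516.0839 million.
ΔM = M₂ − M₁ = 8516.0839 − 11870.5039 = -3354.42 million.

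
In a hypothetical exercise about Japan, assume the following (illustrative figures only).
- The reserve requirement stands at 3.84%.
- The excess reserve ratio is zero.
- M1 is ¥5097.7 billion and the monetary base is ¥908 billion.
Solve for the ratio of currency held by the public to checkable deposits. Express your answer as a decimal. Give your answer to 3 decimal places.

Using m = M/MB = 5097.7/908 ≈ 5.614207. From m = (1 + c)/(c + rr + e), rearranging gives 1 + c = m·(c + rr + e), so c·(1 − m) = m·(rr + e) − 1.
Hence c = [m·(rr + e) − 1]/(1 − m) = [5.614207 × (0.0384 + 0) − 1] / (1 − 5.614207) ≈ 0.170000.

0.170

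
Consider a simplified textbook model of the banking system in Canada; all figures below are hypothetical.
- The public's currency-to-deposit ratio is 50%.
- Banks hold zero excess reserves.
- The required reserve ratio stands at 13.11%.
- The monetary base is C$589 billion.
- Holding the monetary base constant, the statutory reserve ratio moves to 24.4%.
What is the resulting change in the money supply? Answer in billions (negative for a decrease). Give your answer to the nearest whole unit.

Initially m₁ = (1 + 0.5) / (0.1311 + 0.5) ≈ 2.3768, so M₁ = 2.3768 × 589 = 1399.9352 billion.
After the change m₂ = (1 + 0.5) / (0.244 + 0.5) ≈ 2.0161, so M₂ = 2.0161 × 589 = 1187.4829 billion.
ΔM = M₂ − M₁ = 1187.4829 − 1399.9352 = -212.4523 billion.

-212 billion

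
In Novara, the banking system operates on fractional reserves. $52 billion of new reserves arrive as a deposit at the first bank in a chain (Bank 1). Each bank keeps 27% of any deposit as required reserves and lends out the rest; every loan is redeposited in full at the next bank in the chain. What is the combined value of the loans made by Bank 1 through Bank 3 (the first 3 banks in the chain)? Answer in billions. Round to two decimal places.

$85.90 billion

Bank i lends (1 − rr)^i of the original deposit: Bank 1 lends 52·0.7300 = 37.9600, Bank 2 lends 52·0.7300² = 27.7108, and so on.
Summing a geometric series: total = 52·[0.7300·(1 − 0.7300^3) / (1 − 0.7300)] ≈ 85.8997 billion.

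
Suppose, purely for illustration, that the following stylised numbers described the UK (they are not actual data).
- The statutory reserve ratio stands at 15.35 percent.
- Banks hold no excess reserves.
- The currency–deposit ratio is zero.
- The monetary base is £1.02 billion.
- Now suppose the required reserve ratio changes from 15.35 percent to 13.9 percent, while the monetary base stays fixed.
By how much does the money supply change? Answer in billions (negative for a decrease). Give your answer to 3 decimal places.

Initially m₁ = 1 / (0.1535) ≈ 6.51466, so M₁ = 6.51466 × 1.02 ≈ 6.645 billion.
After the change m₂ = 1 / (0.139) ≈ 7.19424, so M₂ = 7.19424 × 1.02 ≈ 7.3381 billion.
ΔM = M₂ − M₁ = 7.3381 − 6.645 = 0.6931 billion.

£0.693 billion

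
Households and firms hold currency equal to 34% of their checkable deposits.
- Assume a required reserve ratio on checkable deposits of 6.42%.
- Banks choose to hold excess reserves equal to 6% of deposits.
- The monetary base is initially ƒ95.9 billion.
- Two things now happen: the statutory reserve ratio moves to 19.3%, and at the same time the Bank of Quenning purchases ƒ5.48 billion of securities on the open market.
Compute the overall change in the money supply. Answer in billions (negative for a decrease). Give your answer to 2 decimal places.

-47.75 billion

Before: m₁ = (1 + 0.34) / (0.0642 + 0.06 + 0.34) ≈ 2.886687, MB₁ = 95.9, so M₁ = 2.886687 × 95.9 ≈ 276.8333 billion.
After: m₂ = (1 + 0.34) / (0.193 + 0.06 + 0.34) ≈ 2.259696, MB₂ = 95.9 + 5.48 = 101.38, so M₂ = 2.259696 × 101.38 ≈ 229.088 billion.
ΔM = M₂ − M₁ = 229.088 − 276.8333 = -47.7453 billion.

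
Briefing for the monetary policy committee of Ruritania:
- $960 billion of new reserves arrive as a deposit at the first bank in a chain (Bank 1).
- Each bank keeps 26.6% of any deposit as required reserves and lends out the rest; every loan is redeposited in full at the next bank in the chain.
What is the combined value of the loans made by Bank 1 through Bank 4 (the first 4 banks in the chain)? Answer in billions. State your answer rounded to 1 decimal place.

$1880.1 billion

Bank i lends (1 − rr)^i of the original deposit: Bank 1 lends 960·0.7340 = 704.6400, Bank 2 lends 960·0.7340² ≈ 517.2058, and so on.
Summing a geometric series: total = 960·[0.7340·(1 − 0.7340^4) / (1 − 0.7340)] ≈ 1880.1225 billion.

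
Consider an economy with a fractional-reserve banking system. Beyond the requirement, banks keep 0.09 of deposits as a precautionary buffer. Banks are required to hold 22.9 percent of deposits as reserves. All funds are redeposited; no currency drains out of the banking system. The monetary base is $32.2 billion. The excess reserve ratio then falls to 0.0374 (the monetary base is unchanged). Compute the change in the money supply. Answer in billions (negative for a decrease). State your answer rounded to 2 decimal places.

Initially m₁ = 1 / (0.229 + 0.09) ≈ 3.13480, so M₁ = 3.13480 × 32.2 ≈ 100.9406 billion.
After the change m₂ = 1 / (0.229 + 0.0374) ≈ 3.75375, so M₂ = 3.75375 × 32.2 ≈ 120.8708 billion.
ΔM = M₂ − M₁ = 120.8708 − 100.9406 = 19.9302 billion.

$19.93 billion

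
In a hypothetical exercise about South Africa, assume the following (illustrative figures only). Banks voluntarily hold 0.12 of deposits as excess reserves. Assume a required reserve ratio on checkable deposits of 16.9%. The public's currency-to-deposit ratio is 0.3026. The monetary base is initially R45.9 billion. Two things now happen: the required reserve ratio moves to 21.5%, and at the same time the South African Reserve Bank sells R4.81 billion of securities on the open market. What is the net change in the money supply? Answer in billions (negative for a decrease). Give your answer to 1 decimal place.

-17.1 billion

Before: m₁ = (1 + 0.3026) / (0.169 + 0.12 + 0.3026) ≈ 2.2018, MB₁ = 45.9, so M₁ = 2.2018 × 45.9 ≈ 101.0626 billion.
After: m₂ = (1 + 0.3026) / (0.215 + 0.12 + 0.3026) ≈ 2.0430, MB₂ = 45.9 − 4.81 = 41.09, so M₂ = 2.0430 × 41.09 ≈ 83.9469 billion.
ΔM = M₂ − M₁ = 83.9469 − 101.0626 = -17.1157 billion.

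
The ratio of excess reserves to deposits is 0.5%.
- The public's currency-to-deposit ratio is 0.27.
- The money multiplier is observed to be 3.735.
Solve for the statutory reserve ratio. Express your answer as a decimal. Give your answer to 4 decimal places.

Using m = 3.735. Since m = (1 + c)/(c + rr + e), the denominator satisfies c + rr + e = (1 + c)/m = (1 + 0.27) / 3.735 ≈ 0.340027.
With c = 0.27 and e = 0.005, the statutory reserve ratio is 0.340027 − 0.27 − 0.005 = 0.065027.

0.0650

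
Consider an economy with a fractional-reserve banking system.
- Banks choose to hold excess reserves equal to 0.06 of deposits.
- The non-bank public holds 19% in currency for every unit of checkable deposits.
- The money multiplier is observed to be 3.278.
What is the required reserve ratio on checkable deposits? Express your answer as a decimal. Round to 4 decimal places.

0.1130

Using m = 3.278. Since m = (1 + c)/(c + rr + e), the denominator satisfies c + rr + e = (1 + c)/m = (1 + 0.19) / 3.278 ≈ 0.363026.
With c = 0.19 and e = 0.06, the required reserve ratio on checkable deposits is 0.363026 − 0.19 − 0.06 = 0.113026.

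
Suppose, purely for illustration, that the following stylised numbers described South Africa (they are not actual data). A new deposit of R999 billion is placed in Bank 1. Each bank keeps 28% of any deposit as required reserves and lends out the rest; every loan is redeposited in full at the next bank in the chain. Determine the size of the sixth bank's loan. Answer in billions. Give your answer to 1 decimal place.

Each bank lends a fraction (1 − rr) = 0.7200 of the deposit it receives, so Bank 6 receives 999·0.7200^5 and lends 999·0.7200^6 ≈ 139.1748 billion.

R139.2 billion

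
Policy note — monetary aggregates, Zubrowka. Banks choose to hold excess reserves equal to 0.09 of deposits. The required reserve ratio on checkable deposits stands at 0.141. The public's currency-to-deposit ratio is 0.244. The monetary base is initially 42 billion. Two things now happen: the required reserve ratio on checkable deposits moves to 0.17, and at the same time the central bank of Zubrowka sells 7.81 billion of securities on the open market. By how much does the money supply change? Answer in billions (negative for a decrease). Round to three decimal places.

-25.606 billion

Before: m₁ = (1 + 0.244) / (0.141 + 0.09 + 0.244) ≈ 2.618947, MB₁ = 42, so M₁ = 2.618947 × 42 ≈ 109.9958 billion.
After: m₂ = (1 + 0.244) / (0.17 + 0.09 + 0.244) ≈ 2.468254, MB₂ = 42 − 7.81 = 34.19, so M₂ = 2.468254 × 34.19 ≈ 84.3896 billion.
ΔM = M₂ − M₁ = 84.3896 − 109.9958 = -25.6062 billion.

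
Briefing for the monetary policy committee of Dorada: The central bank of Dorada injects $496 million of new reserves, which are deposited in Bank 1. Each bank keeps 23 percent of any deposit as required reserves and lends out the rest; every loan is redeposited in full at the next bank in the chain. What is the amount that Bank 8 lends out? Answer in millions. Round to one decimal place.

Each bank lends a fraction (1 − rr) = 0.7700 of the deposit it receives, so Bank 8 receives 496·0.7700^7 and lends 496·0.7700^8 ≈ 61.2925 million.

$61.3 million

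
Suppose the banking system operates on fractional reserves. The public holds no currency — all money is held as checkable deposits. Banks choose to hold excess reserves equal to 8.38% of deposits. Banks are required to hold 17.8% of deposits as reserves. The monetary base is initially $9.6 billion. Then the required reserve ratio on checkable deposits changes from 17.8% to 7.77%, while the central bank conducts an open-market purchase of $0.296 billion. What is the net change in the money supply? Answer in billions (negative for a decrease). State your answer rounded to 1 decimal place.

Before: m₁ = 1 / (0.178 + 0.0838) ≈ 3.8197, MB₁ = 9.6, so M₁ = 3.8197 × 9.6 ≈ 36.6691 billion.
After: m₂ = 1 / (0.0777 + 0.0838) ≈ 6.1920, MB₂ = 9.6 + 0.296 = 9.896, so M₂ = 6.1920 × 9.896 ≈ 61.276 billion.
ΔM = M₂ − M₁ = 61.276 − 36.6691 = 24.6069 billion.

$24.6 billion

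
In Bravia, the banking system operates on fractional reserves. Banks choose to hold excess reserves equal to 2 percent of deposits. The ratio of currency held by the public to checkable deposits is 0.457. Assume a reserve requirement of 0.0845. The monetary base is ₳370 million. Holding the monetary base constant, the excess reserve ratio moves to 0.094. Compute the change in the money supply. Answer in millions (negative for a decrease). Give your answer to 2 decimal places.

-111.80 million

Initially m₁ = (1 + 0.457) / (0.0845 + 0.02 + 0.457) ≈ 2.594835, so M₁ = 2.594835 × 370 ≈ 960.0889 million.
After the change m₂ = (1 + 0.457) / (0.0845 + 0.094 + 0.457) ≈ 2.292683, so M₂ = 2.292683 × 370 ≈ 848.2927 million.
ΔM = M₂ − M₁ = 848.2927 − 960.0889 = -111.7962 million.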